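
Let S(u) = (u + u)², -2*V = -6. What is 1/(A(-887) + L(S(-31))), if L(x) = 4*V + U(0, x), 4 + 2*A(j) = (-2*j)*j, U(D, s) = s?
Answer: -1/782915 ≈ -1.2773e-6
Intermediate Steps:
V = 3 (V = -½*(-6) = 3)
A(j) = -2 - j² (A(j) = -2 + ((-2*j)*j)/2 = -2 + (-2*j²)/2 = -2 - j²)
S(u) = 4*u² (S(u) = (2*u)² = 4*u²)
L(x) = 12 + x (L(x) = 4*3 + x = 12 + x)
1/(A(-887) + L(S(-31))) = 1/((-2 - 1*(-887)²) + (12 + 4*(-31)²)) = 1/((-2 - 1*786769) + (12 + 4*961)) = 1/((-2 - 786769) + (12 + 3844)) = 1/(-786771 + 3856) = 1/(-782915) = -1/782915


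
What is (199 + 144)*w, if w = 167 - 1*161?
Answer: 2058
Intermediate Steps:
w = 6 (w = 167 - 161 = 6)
(199 + 144)*w = (199 + 144)*6 = 343*6 = 2058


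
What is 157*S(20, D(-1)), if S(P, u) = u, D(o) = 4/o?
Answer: -628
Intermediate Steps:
157*S(20, D(-1)) = 157*(4/(-1)) = 157*(4*(-1)) = 157*(-4) = -628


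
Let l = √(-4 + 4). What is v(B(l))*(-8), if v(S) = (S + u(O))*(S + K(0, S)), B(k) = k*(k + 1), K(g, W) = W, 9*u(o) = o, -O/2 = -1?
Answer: 0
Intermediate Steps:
O = 2 (O = -2*(-1) = 2)
l = 0 (l = √0 = 0)
u(o) = o/9
B(k) = k*(1 + k)
v(S) = 2*S*(2/9 + S) (v(S) = (S + (⅑)*2)*(S + S) = (S + 2/9)*(2*S) = (2/9 + S)*(2*S) = 2*S*(2/9 + S))
v(B(l))*(-8) = (2*(0*(1 + 0))*(2 + 9*(0*(1 + 0)))/9)*(-8) = (2*(0*1)*(2 + 9*(0*1))/9)*(-8) = ((2/9)*0*(2 + 9*0))*(-8) = ((2/9)*0*(2 + 0))*(-8) = ((2/9)*0*2)*(-8) = 0*(-8) = 0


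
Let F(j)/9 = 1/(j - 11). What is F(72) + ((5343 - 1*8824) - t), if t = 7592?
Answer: -675444/61 ≈ -11073.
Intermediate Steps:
F(j) = 9/(-11 + j) (F(j) = 9/(j - 11) = 9/(-11 + j))
F(72) + ((5343 - 1*8824) - t) = 9/(-11 + 72) + ((5343 - 1*8824) - 1*7592) = 9/61 + ((5343 - 8824) - 7592) = 9*(1/61) + (-3481 - 7592) = 9/61 - 11073 = -675444/61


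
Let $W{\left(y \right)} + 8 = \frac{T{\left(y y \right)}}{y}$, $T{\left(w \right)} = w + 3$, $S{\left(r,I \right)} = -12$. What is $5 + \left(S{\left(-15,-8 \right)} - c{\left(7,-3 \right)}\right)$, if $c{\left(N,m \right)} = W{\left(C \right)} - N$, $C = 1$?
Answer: $4$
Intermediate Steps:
$T{\left(w \right)} = 3 + w$
$W{\left(y \right)} = -8 + \frac{3 + y^{2}}{y}$ ($W{\left(y \right)} = -8 + \frac{3 + y y}{y} = -8 + \frac{3 + y^{2}}{y}$)
$c{\left(N,m \right)} = -4 - N$ ($c{\left(N,m \right)} = \left(-8 + 1 + \frac{3}{1}\right) - N = \left(-8 + 1 + 3 \cdot 1\right) - N = \left(-8 + 1 + 3\right) - N = -4 - N$)
$5 + \left(S{\left(-15,-8 \right)} - c{\left(7,-3 \right)}\right) = 5 - \left(8 - 7\right) = 5 - 1 = 4$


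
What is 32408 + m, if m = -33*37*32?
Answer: -6664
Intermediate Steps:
m = -39072 (m = -1221*32 = -39072)
32408 + m = 32408 - 39072 = -6664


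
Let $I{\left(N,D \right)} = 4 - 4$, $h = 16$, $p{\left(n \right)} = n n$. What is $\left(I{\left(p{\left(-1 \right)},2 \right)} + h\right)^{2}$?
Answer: $256$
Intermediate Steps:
$p{\left(n \right)} = n^{2}$
$I{\left(N,D \right)} = 0$
$\left(I{\left(p{\left(-1 \right)},2 \right)} + h\right)^{2} = \left(0 + 16\right)^{2} = 16^{2} = 256$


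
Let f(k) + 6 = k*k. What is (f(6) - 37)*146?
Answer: -1022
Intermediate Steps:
f(k) = -6 + k² (f(k) = -6 + k*k = -6 + k²)
(f(6) - 37)*146 = ((-6 + 6²) - 37)*146 = ((-6 + 36) - 37)*146 = (30 - 37)*146 = -7*146 = -1022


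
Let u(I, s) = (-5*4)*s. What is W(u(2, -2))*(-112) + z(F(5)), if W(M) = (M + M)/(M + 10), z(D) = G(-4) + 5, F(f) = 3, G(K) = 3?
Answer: -856/5 ≈ -171.20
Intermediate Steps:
u(I, s) = -20*s
z(D) = 8 (z(D) = 3 + 5 = 8)
W(M) = 2*M/(10 + M) (W(M) = (2*M)/(10 + M) = 2*M/(10 + M))
W(u(2, -2))*(-112) + z(F(5)) = (2*(-20*(-2))/(10 - 20*(-2)))*(-112) + 8 = (2*40/(10 + 40))*(-112) + 8 = (2*40/50)*(-112) + 8 = (2*40*(1/50))*(-112) + 8 = (8/5)*(-112) + 8 = -896/5 + 8 = -856/5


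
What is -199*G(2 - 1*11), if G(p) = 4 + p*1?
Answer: 995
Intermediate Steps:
G(p) = 4 + p
-199*G(2 - 1*11) = -199*(4 + (2 - 1*11)) = -199*(4 + (2 - 11)) = -199*(4 - 9) = -199*(-5) = 995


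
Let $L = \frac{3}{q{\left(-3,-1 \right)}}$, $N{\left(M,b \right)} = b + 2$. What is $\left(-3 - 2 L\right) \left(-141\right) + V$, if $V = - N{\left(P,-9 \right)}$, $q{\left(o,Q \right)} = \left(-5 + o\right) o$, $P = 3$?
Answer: $\frac{1861}{4} \approx 465.25$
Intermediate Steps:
$N{\left(M,b \right)} = 2 + b$
$q{\left(o,Q \right)} = o \left(-5 + o\right)$
$L = \frac{1}{8}$ ($L = \frac{3}{\left(-3\right) \left(-5 - 3\right)} = \frac{3}{\left(-3\right) \left(-8\right)} = \frac{3}{24} = 3 \cdot \frac{1}{24} = \frac{1}{8} \approx 0.125$)
$V = 7$ ($V = - (2 - 9) = \left(-1\right) \left(-7\right) = 7$)
$\left(-3 - 2 L\right) \left(-141\right) + V = \left(-3 - \frac{1}{4}\right) \left(-141\right) + 7 = \left(- \frac{13}{4}\right) \left(-141\right) + 7 = \frac{1833}{4} + 7 = \frac{1861}{4}$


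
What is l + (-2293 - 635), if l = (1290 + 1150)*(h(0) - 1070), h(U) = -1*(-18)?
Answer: -2569808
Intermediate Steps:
h(U) = 18
l = -2566880 (l = (1290 + 1150)*(18 - 1070) = 2440*(-1052) = -2566880)
l + (-2293 - 635) = -2566880 + (-2293 - 635) = -2566880 - 2928 = -2569808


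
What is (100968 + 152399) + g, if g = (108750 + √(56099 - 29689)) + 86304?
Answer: 448421 + √26410 ≈ 4.4858e+5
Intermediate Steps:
g = 195054 + √26410 (g = (108750 + √26410) + 86304 = 195054 + √26410 ≈ 1.9522e+5)
(100968 + 152399) + g = (100968 + 152399) + (195054 + √26410) = 253367 + (195054 + √26410) = 448421 + √26410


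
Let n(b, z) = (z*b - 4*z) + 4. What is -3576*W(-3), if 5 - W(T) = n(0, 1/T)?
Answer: 1192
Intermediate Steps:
n(b, z) = 4 - 4*z + b*z (n(b, z) = (b*z - 4*z) + 4 = (-4*z + b*z) + 4 = 4 - 4*z + b*z)
W(T) = 1 + 4/T (W(T) = 5 - (4 - 4/T + 0/T) = 5 - (4 - 4/T + 0) = 5 - (4 - 4/T) = 5 + (-4 + 4/T) = 1 + 4/T)
-3576*W(-3) = -3576*(4 - 3)/(-3) = -(-1192) = -3576*(-⅓) = 1192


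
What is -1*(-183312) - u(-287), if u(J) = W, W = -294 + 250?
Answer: 183356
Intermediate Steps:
W = -44
u(J) = -44
-1*(-183312) - u(-287) = -1*(-183312) - 1*(-44) = 183312 + 44 = 183356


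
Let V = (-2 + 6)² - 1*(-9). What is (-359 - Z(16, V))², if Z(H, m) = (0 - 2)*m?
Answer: 95481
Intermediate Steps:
V = 25 (V = 4² + 9 = 16 + 9 = 25)
Z(H, m) = -2*m
(-359 - Z(16, V))² = (-359 - (-2)*25)² = (-359 - 1*(-50))² = (-359 + 50)² = (-309)² = 95481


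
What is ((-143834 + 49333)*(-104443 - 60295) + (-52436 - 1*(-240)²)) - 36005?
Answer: 15567759697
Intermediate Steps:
((-143834 + 49333)*(-104443 - 60295) + (-52436 - 1*(-240)²)) - 36005 = (-94501*(-164738) + (-52436 - 1*57600)) - 36005 = (15567905738 + (-52436 - 57600)) - 36005 = (15567905738 - 110036) - 36005 = 15567795702 - 36005 = 15567759697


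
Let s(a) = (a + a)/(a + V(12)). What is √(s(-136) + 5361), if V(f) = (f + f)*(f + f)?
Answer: √16215155/55 ≈ 73.215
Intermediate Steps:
V(f) = 4*f² (V(f) = (2*f)*(2*f) = 4*f²)
s(a) = 2*a/(576 + a) (s(a) = (a + a)/(a + 4*12²) = (2*a)/(a + 4*144) = (2*a)/(a + 576) = (2*a)/(576 + a) = 2*a/(576 + a))
√(s(-136) + 5361) = √(2*(-136)/(576 - 136) + 5361) = √(2*(-136)/440 + 5361) = √(2*(-136)*(1/440) + 5361) = √(-34/55 + 5361) = √(294821/55) = √16215155/55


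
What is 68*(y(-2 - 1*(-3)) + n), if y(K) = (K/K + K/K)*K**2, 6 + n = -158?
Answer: -11016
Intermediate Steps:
n = -164 (n = -6 - 158 = -164)
y(K) = 2*K**2 (y(K) = (1 + 1)*K**2 = 2*K**2)
68*(y(-2 - 1*(-3)) + n) = 68*(2*(-2 - 1*(-3))**2 - 164) = 68*(2*(-2 + 3)**2 - 164) = 68*(2*1**2 - 164) = 68*(2*1 - 164) = 68*(2 - 164) = 68*(-162) = -11016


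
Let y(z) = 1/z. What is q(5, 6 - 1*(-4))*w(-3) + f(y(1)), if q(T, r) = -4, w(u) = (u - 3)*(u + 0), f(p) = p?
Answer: -71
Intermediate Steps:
w(u) = u*(-3 + u) (w(u) = (-3 + u)*u = u*(-3 + u))
q(5, 6 - 1*(-4))*w(-3) + f(y(1)) = -(-12)*(-3 - 3) + 1/1 = -(-12)*(-6) + 1 = -4*18 + 1 = -72 + 1 = -71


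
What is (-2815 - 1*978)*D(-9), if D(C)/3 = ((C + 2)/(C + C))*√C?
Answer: -26551*I/2 ≈ -13276.0*I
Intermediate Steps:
D(C) = 3*(2 + C)/(2*√C) (D(C) = 3*(((C + 2)/(C + C))*√C) = 3*(((2 + C)/((2*C)))*√C) = 3*(((2 + C)*(1/(2*C)))*√C) = 3*(((2 + C)/(2*C))*√C) = 3*((2 + C)/(2*√C)) = 3*(2 + C)/(2*√C))
(-2815 - 1*978)*D(-9) = (-2815 - 1*978)*(3*(2 - 9)/(2*√(-9))) = (-2815 - 978)*((3/2)*(-I/3)*(-7)) = -26551*I/2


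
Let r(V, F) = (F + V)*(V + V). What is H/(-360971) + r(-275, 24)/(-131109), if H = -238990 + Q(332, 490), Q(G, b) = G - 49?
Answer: -1685037317/4302413349 ≈ -0.39165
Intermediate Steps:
r(V, F) = 2*V*(F + V) (r(V, F) = (F + V)*(2*V) = 2*V*(F + V))
Q(G, b) = -49 + G
H = -238707 (H = -238990 + (-49 + 332) = -238990 + 283 = -238707)
H/(-360971) + r(-275, 24)/(-131109) = -238707/(-360971) + (2*(-275)*(24 - 275))/(-131109) = -238707*(-1/360971) + (2*(-275)*(-251))*(-1/131109) = 238707/360971 + 138050*(-1/131109) = 238707/360971 - 12550/11919 = -1685037317/4302413349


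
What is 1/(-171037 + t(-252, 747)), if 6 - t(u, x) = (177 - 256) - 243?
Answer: -1/170709 ≈ -5.8579e-6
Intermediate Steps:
t(u, x) = 328 (t(u, x) = 6 - ((177 - 256) - 243) = 6 - (-79 - 243) = 6 - 1*(-322) = 6 + 322 = 328)
1/(-171037 + t(-252, 747)) = 1/(-171037 + 328) = 1/(-170709) = -1/170709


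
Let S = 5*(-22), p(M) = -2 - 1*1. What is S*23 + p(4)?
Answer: -2533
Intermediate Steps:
p(M) = -3 (p(M) = -2 - 1 = -3)
S = -110
S*23 + p(4) = -110*23 - 3 = -2530 - 3 = -2533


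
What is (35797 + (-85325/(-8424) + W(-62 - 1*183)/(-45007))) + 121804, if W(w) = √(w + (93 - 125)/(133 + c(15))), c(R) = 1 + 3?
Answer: 1327716149/8424 - 3*I*√511421/6165959 ≈ 1.5761e+5 - 0.00034794*I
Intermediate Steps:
c(R) = 4
W(w) = √(-32/137 + w) (W(w) = √(w + (93 - 125)/(133 + 4)) = √(w - 32/137) = √(-32/137 + w))
(35797 + (-85325/(-8424) + W(-62 - 1*183)/(-45007))) + 121804 = (35797 + (-85325/(-8424) + (√(-4384 + 18769*(-62 - 1*183))/137)/(-45007))) + 121804 = (35797 + (-85325*(-1/8424) + (√(-4384 + 18769*(-62 - 183))/137)*(-1/45007))) + 121804 = (35797 + (85325/8424 + (√(-4384 + 18769*(-245))/137)*(-1/45007))) + 121804 = (35797 + (85325/8424 + (√(-4384 - 4598405)/137)*(-1/45007))) + 121804 = (35797 + (85325/8424 + (√(-4602789)/137)*(-1/45007))) + 121804 = (35797 + (85325/8424 + ((3*I*√511421)/137)*(-1/45007))) + 121804 = (35797 + (85325/8424 + (3*I*√511421/137)*(-1/45007))) + 121804 = (35797 + (85325/8424 - 3*I*√511421/6165959)) + 121804 = (301639253/8424 - 3*I*√511421/6165959) + 121804 = 1327716149/8424 - 3*I*√511421/6165959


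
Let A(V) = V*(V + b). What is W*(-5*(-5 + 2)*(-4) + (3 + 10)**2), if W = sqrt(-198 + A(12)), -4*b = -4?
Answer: 109*I*sqrt(42) ≈ 706.4*I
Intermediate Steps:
b = 1 (b = -1/4*(-4) = 1)
A(V) = V*(1 + V) (A(V) = V*(V + 1) = V*(1 + V))
W = I*sqrt(42) (W = sqrt(-198 + 12*(1 + 12)) = sqrt(-198 + 12*13) = sqrt(-198 + 156) = sqrt(-42) = I*sqrt(42) ≈ 6.4807*I)
W*(-5*(-5 + 2)*(-4) + (3 + 10)**2) = (I*sqrt(42))*(-5*(-5 + 2)*(-4) + (3 + 10)**2) = (I*sqrt(42))*(-5*(-3)*(-4) + 13**2) = (I*sqrt(42))*(15*(-4) + 169) = (I*sqrt(42))*(-60 + 169) = (I*sqrt(42))*109 = 109*I*sqrt(42)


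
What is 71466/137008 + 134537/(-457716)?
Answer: 1784810795/7838844216 ≈ 0.22769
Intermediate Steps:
71466/137008 + 134537/(-457716) = 71466*(1/137008) + 134537*(-1/457716) = 35733/68504 - 134537/457716 = 1784810795/7838844216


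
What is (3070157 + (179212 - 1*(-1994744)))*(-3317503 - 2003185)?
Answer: -27902289109744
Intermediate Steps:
(3070157 + (179212 - 1*(-1994744)))*(-3317503 - 2003185) = (3070157 + (179212 + 1994744))*(-5320688) = (3070157 + 2173956)*(-5320688) = 5244113*(-5320688) = -27902289109744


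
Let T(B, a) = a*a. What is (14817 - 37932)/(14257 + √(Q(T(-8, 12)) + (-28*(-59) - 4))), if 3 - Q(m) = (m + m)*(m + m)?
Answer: -109850185/67781114 + 7705*I*√81293/67781114 ≈ -1.6207 + 0.032411*I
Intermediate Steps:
T(B, a) = a²
Q(m) = 3 - 4*m² (Q(m) = 3 - (m + m)*(m + m) = 3 - 2*m*2*m = 3 - 4*m²)
(14817 - 37932)/(14257 + √(Q(T(-8, 12)) + (-28*(-59) - 4))) = (14817 - 37932)/(14257 + √((3 - 4*(12²)²) + (-28*(-59) - 4))) = -23115/(14257 + √((3 - 4*144²) + (1652 - 4))) = -23115/(14257 + √((3 - 4*20736) + 1648)) = -23115/(14257 + √((3 - 82944) + 1648)) = -23115/(14257 + √(-82941 + 1648)) = -23115/(14257 + √(-81293)) = -23115/(14257 + I*√81293)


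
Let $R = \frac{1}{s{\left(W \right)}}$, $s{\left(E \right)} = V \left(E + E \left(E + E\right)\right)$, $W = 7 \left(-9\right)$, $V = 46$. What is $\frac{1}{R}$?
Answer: $362250$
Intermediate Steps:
$W = -63$
$s{\left(E \right)} = 46 E + 92 E^{2}$ ($s{\left(E \right)} = 46 \left(E + E \left(E + E\right)\right) = 46 \left(E + E 2 E\right) = 46 \left(E + 2 E^{2}\right) = 46 E + 92 E^{2}$)
$R = \frac{1}{362250}$ ($R = \frac{1}{46 \left(-63\right) \left(1 + 2 \left(-63\right)\right)} = \frac{1}{46 \left(-63\right) \left(1 - 126\right)} = \frac{1}{46 \left(-63\right) \left(-125\right)} = \frac{1}{362250} \approx 2.7605 \cdot 10^{-6}$)
$\frac{1}{R} = \frac{1}{\frac{1}{362250}} = 362250$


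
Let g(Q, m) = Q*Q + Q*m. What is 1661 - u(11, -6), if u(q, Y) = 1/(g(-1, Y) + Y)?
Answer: 1660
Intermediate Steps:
g(Q, m) = Q² + Q*m
u(q, Y) = 1 (u(q, Y) = 1/(-(-1 + Y) + Y) = 1/((1 - Y) + Y) = 1/1 = 1)
1661 - u(11, -6) = 1661 - 1*1 = 1661 - 1 = 1660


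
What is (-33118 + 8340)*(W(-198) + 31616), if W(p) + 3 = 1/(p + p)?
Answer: -155094756583/198 ≈ -7.8331e+8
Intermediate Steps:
W(p) = -3 + 1/(2*p) (W(p) = -3 + 1/(p + p) = -3 + 1/(2*p))
(-33118 + 8340)*(W(-198) + 31616) = (-33118 + 8340)*((-3 + (1/2)/(-198)) + 31616) = -24778*((-3 + (1/2)*(-1/198)) + 31616) = -24778*((-3 - 1/396) + 31616) = -24778*(-1189/396 + 31616) = -24778*12518747/396 = -155094756583/198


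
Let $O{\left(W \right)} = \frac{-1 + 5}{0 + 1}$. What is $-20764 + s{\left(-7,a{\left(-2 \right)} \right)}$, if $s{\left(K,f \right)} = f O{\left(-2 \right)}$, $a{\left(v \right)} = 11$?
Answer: $-20720$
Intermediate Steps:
$O{\left(W \right)} = 4$ ($O{\left(W \right)} = \frac{4}{1} = 4 \cdot 1 = 4$)
$s{\left(K,f \right)} = 4 f$ ($s{\left(K,f \right)} = f 4 = 4 f$)
$-20764 + s{\left(-7,a{\left(-2 \right)} \right)} = -20764 + 4 \cdot 11 = -20764 + 44 = -20720$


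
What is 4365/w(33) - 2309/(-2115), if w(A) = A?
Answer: 3102724/23265 ≈ 133.36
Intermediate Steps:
4365/w(33) - 2309/(-2115) = 4365/33 - 2309/(-2115) = 4365*(1/33) - 2309*(-1/2115) = 1455/11 + 2309/2115 = 3102724/23265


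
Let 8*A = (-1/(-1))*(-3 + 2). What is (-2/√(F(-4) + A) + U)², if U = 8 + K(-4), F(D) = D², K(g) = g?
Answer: 2064/127 - 32*√254/127 ≈ 12.236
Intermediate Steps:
U = 4 (U = 8 - 4 = 4)
A = -⅛ (A = ((-1/(-1))*(-3 + 2))/8 = (-1*(-1)*(-1))/8 = (1*(-1))/8 = (⅛)*(-1) = -⅛ ≈ -0.12500)
(-2/√(F(-4) + A) + U)² = (-2/√((-4)² - ⅛) + 4)² = (-2/√(16 - ⅛) + 4)² = (-2*2*√254/127 + 4)² = (-4*√254/127 + 4)² = (4 - 4*√254/127)²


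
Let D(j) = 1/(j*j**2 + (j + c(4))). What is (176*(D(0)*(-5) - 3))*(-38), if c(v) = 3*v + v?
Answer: 22154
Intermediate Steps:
c(v) = 4*v
D(j) = 1/(16 + j + j**3) (D(j) = 1/(j*j**2 + (j + 4*4)) = 1/(j**3 + (j + 16)) = 1/(j**3 + (16 + j)) = 1/(16 + j + j**3))
(176*(D(0)*(-5) - 3))*(-38) = (176*(-5/(16 + 0 + 0**3) - 3))*(-38) = (176*(-5/(16 + 0 + 0) - 3))*(-38) = (176*(-5/16 - 3))*(-38) = (176*(-53/16))*(-38) = -583*(-38) = 22154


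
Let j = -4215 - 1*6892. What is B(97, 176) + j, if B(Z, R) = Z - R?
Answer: -11186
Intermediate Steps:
j = -11107 (j = -4215 - 6892 = -11107)
B(97, 176) + j = (97 - 1*176) - 11107 = (97 - 176) - 11107 = -79 - 11107 = -11186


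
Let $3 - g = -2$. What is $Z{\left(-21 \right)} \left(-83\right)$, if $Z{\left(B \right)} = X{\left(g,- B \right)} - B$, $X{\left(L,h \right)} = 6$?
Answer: $-2241$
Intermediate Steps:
$g = 5$ ($g = 3 - -2 = 3 + 2 = 5$)
$Z{\left(B \right)} = 6 - B$
$Z{\left(-21 \right)} \left(-83\right) = \left(6 - -21\right) \left(-83\right) = \left(6 + 21\right) \left(-83\right) = 27 \left(-83\right) = -2241$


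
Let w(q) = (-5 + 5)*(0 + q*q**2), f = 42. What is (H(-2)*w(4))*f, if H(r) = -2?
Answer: 0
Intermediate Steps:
w(q) = 0 (w(q) = 0*(0 + q**3) = 0*q**3 = 0)
(H(-2)*w(4))*f = -2*0*42 = 0*42 = 0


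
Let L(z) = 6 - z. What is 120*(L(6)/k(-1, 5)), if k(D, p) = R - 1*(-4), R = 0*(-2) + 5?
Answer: 0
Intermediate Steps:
R = 5 (R = 0 + 5 = 5)
k(D, p) = 9 (k(D, p) = 5 - 1*(-4) = 5 + 4 = 9)
120*(L(6)/k(-1, 5)) = 120*((6 - 1*6)/9) = 120*((6 - 6)*(⅑)) = 120*(0*(⅑)) = 120*0 = 0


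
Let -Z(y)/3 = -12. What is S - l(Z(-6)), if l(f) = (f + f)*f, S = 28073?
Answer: 25481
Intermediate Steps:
Z(y) = 36 (Z(y) = -3*(-12) = 36)
l(f) = 2*f² (l(f) = (2*f)*f = 2*f²)
S - l(Z(-6)) = 28073 - 2*36² = 28073 - 2*1296 = 28073 - 1*2592 = 28073 - 2592 = 25481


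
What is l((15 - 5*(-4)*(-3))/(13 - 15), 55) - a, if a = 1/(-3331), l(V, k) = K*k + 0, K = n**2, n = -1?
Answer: 183206/3331 ≈ 55.000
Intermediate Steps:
K = 1 (K = (-1)**2 = 1)
l(V, k) = k (l(V, k) = 1*k + 0 = k + 0 = k)
a = -1/3331 ≈ -0.00030021
l((15 - 5*(-4)*(-3))/(13 - 15), 55) - a = 55 - 1*(-1/3331) = 55 + 1/3331 = 183206/3331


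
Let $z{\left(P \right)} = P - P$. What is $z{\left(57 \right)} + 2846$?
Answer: $2846$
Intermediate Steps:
$z{\left(P \right)} = 0$
$z{\left(57 \right)} + 2846 = 0 + 2846 = 2846$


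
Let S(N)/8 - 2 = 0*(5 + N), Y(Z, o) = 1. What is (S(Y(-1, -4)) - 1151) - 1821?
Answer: -2956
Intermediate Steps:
S(N) = 16 (S(N) = 16 + 8*(0*(5 + N)) = 16 + 8*0 = 16 + 0 = 16)
(S(Y(-1, -4)) - 1151) - 1821 = (16 - 1151) - 1821 = -1135 - 1821 = -2956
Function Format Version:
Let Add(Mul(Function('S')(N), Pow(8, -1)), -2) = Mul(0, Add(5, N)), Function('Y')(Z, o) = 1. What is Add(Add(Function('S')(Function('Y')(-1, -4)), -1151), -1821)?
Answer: -2956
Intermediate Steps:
Function('S')(N) = 16 (Function('S')(N) = Add(16, Mul(8, Mul(0, Add(5, N)))) = Add(16, Mul(8, 0)) = Add(16, 0) = 16)
Add(Add(Function('S')(Function('Y')(-1, -4)), -1151), -1821) = Add(Add(16, -1151), -1821) = Add(-1135, -1821) = -2956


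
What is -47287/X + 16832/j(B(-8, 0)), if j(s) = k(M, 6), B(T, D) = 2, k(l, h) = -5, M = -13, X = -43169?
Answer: -726384173/215845 ≈ -3365.3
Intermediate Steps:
j(s) = -5
-47287/X + 16832/j(B(-8, 0)) = -47287/(-43169) + 16832/(-5) = -47287*(-1/43169) + 16832*(-⅕) = 47287/43169 - 16832/5 = -726384173/215845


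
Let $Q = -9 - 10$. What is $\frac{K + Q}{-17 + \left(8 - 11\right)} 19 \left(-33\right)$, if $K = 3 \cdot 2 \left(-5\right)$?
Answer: $- \frac{30723}{20} \approx -1536.2$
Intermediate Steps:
$Q = -19$
$K = -30$ ($K = 3 \left(-10\right) = -30$)
$\frac{K + Q}{-17 + \left(8 - 11\right)} 19 \left(-33\right) = \frac{-30 - 19}{-17 + \left(8 - 11\right)} 19 \left(-33\right) = - \frac{49}{-17 + \left(8 - 11\right)} 19 \left(-33\right) = - \frac{49}{-17 - 3} \cdot 19 \left(-33\right) = - \frac{49}{-20} \cdot 19 \left(-33\right) = \left(-49\right) \left(- \frac{1}{20}\right) 19 \left(-33\right) = \frac{49}{20} \cdot 19 \left(-33\right) = \frac{931}{20} \left(-33\right) = - \frac{30723}{20}$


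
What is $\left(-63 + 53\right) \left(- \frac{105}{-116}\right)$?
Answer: $- \frac{525}{58} \approx -9.0517$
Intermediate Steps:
$\left(-63 + 53\right) \left(- \frac{105}{-116}\right) = - 10 \left(\left(-105\right) \left(- \frac{1}{116}\right)\right) = \left(-10\right) \frac{105}{116} = - \frac{525}{58}$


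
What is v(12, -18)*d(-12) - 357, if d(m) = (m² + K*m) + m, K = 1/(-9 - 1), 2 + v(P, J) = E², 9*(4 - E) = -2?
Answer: 78803/45 ≈ 1751.2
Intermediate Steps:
E = 38/9 (E = 4 - ⅑*(-2) = 4 + 2/9 = 38/9 ≈ 4.2222)
v(P, J) = 1282/81 (v(P, J) = -2 + (38/9)² = -2 + 1444/81 = 1282/81)
K = -⅒ (K = 1/(-10) = -⅒ ≈ -0.10000)
d(m) = m² + 9*m/10 (d(m) = (m² - m/10) + m = m² + 9*m/10)
v(12, -18)*d(-12) - 357 = 1282*((⅒)*(-12)*(9 + 10*(-12)))/81 - 357 = 1282*((⅒)*(-12)*(9 - 120))/81 - 357 = 1282*((⅒)*(-12)*(-111))/81 - 357 = (1282/81)*(666/5) - 357 = 94868/45 - 357 = 78803/45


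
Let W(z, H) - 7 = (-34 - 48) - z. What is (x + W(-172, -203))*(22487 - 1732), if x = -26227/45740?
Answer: 18308205503/9148 ≈ 2.0013e+6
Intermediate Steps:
x = -26227/45740 (x = -26227*1/45740 = -26227/45740 ≈ -0.57339)
W(z, H) = -75 - z (W(z, H) = 7 + ((-34 - 48) - z) = 7 + (-82 - z) = -75 - z)
(x + W(-172, -203))*(22487 - 1732) = (-26227/45740 + (-75 - 1*(-172)))*(22487 - 1732) = (-26227/45740 + (-75 + 172))*20755 = (-26227/45740 + 97)*20755 = (4410553/45740)*20755 = 18308205503/9148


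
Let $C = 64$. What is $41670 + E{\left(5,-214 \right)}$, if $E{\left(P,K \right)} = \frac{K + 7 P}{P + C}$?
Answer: $\frac{2875051}{69} \approx 41667.0$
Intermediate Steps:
$E{\left(P,K \right)} = \frac{K + 7 P}{64 + P}$ ($E{\left(P,K \right)} = \frac{K + 7 P}{P + 64} = \frac{K + 7 P}{64 + P}$)
$41670 + E{\left(5,-214 \right)} = 41670 + \frac{-214 + 7 \cdot 5}{64 + 5} = 41670 + \frac{-214 + 35}{69} = 41670 + \frac{1}{69} \left(-179\right) = 41670 - \frac{179}{69} = \frac{2875051}{69}$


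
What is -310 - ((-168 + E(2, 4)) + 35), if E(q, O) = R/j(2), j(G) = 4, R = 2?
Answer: -355/2 ≈ -177.50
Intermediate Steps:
E(q, O) = ½ (E(q, O) = 2/4 = 2*(¼) = ½)
-310 - ((-168 + E(2, 4)) + 35) = -310 - ((-168 + ½) + 35) = -310 - (-335/2 + 35) = -310 - 1*(-265/2) = -310 + 265/2 = -355/2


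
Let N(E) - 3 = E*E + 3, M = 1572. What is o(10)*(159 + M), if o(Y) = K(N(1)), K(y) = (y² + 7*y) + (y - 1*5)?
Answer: 173100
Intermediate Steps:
N(E) = 6 + E² (N(E) = 3 + (E*E + 3) = 3 + (E² + 3) = 3 + (3 + E²) = 6 + E²)
K(y) = -5 + y² + 8*y (K(y) = (y² + 7*y) + (y - 5) = (y² + 7*y) + (-5 + y) = -5 + y² + 8*y)
o(Y) = 100 (o(Y) = -5 + (6 + 1²)² + 8*(6 + 1²) = -5 + (6 + 1)² + 8*(6 + 1) = -5 + 7² + 8*7 = -5 + 49 + 56 = 100)
o(10)*(159 + M) = 100*(159 + 1572) = 100*1731 = 173100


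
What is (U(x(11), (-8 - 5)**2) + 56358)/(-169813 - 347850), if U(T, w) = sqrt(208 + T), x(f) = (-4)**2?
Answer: -56358/517663 - 4*sqrt(14)/517663 ≈ -0.10890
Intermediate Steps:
x(f) = 16
(U(x(11), (-8 - 5)**2) + 56358)/(-169813 - 347850) = (sqrt(208 + 16) + 56358)/(-169813 - 347850) = (sqrt(224) + 56358)/(-517663) = (4*sqrt(14) + 56358)*(-1/517663) = (56358 + 4*sqrt(14))*(-1/517663) = -56358/517663 - 4*sqrt(14)/517663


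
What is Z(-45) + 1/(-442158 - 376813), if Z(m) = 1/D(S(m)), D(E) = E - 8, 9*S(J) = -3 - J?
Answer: -2456923/8189710 ≈ -0.30000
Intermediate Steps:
S(J) = -⅓ - J/9 (S(J) = (-3 - J)/9 = -⅓ - J/9)
D(E) = -8 + E
Z(m) = 1/(-25/3 - m/9) (Z(m) = 1/(-8 + (-⅓ - m/9)) = 1/(-25/3 - m/9))
Z(-45) + 1/(-442158 - 376813) = -9/(75 - 45) + 1/(-442158 - 376813) = -9/30 + 1/(-818971) = -9*1/30 - 1/818971 = -3/10 - 1/818971 = -2456923/8189710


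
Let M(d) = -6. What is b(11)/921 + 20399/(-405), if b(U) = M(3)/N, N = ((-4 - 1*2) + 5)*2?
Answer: -6262088/124335 ≈ -50.365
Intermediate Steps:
N = -2 (N = ((-4 - 2) + 5)*2 = (-6 + 5)*2 = -1*2 = -2)
b(U) = 3 (b(U) = -6/(-2) = -6*(-½) = 3)
b(11)/921 + 20399/(-405) = 3/921 + 20399/(-405) = 3*(1/921) + 20399*(-1/405) = 1/307 - 20399/405 = -6262088/124335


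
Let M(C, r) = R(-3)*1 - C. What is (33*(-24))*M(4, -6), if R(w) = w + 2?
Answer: 3960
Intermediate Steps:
R(w) = 2 + w
M(C, r) = -1 - C (M(C, r) = (2 - 3)*1 - C = -1*1 - C = -1 - C)
(33*(-24))*M(4, -6) = (33*(-24))*(-1 - 1*4) = -792*(-1 - 4) = -792*(-5) = 3960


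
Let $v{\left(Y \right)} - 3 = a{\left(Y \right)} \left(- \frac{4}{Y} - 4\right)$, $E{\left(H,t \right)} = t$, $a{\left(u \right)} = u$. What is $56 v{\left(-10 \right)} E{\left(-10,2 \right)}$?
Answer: $4368$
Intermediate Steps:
$v{\left(Y \right)} = 3 + Y \left(-4 - \frac{4}{Y}\right)$ ($v{\left(Y \right)} = 3 + Y \left(- \frac{4}{Y} - 4\right) = 3 + Y \left(-4 - \frac{4}{Y}\right)$)
$56 v{\left(-10 \right)} E{\left(-10,2 \right)} = 56 \left(-1 - -40\right) 2 = 56 \left(-1 + 40\right) 2 = 56 \cdot 39 \cdot 2 = 2184 \cdot 2 = 4368$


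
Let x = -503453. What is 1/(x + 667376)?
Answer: 1/163923 ≈ 6.1004e-6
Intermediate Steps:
1/(x + 667376) = 1/(-503453 + 667376) = 1/163923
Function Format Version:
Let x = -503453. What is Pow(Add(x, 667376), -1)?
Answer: Rational(1, 163923) ≈ 6.1004e-6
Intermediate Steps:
Pow(Add(x, 667376), -1) = Pow(Add(-503453, 667376), -1) = Pow(163923, -1) = Rational(1, 163923)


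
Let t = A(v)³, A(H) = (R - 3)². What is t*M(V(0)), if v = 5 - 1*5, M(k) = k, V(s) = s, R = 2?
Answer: 0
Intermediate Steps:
v = 0 (v = 5 - 5 = 0)
A(H) = 1 (A(H) = (2 - 3)² = (-1)² = 1)
t = 1 (t = 1³ = 1)
t*M(V(0)) = 1*0 = 0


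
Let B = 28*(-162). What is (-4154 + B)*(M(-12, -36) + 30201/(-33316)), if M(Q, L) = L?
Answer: 5342512065/16658 ≈ 3.2072e+5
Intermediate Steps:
B = -4536
(-4154 + B)*(M(-12, -36) + 30201/(-33316)) = (-4154 - 4536)*(-36 + 30201/(-33316)) = -8690*(-36 + 30201*(-1/33316)) = -8690*(-36 - 30201/33316) = -8690*(-1229577/33316) = 5342512065/16658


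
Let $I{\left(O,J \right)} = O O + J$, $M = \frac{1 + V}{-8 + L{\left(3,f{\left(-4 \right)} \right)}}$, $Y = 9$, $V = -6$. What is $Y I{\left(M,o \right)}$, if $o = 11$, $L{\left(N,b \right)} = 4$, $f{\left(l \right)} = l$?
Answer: $\frac{1809}{16} \approx 113.06$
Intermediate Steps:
$M = \frac{5}{4}$ ($M = \frac{1 - 6}{-8 + 4} = - \frac{5}{-4} = \left(-5\right) \left(- \frac{1}{4}\right) = \frac{5}{4} \approx 1.25$)
$I{\left(O,J \right)} = J + O^{2}$ ($I{\left(O,J \right)} = O^{2} + J = J + O^{2}$)
$Y I{\left(M,o \right)} = 9 \left(11 + \left(\frac{5}{4}\right)^{2}\right) = 9 \left(11 + \frac{25}{16}\right) = 9 \cdot \frac{201}{16} = \frac{1809}{16}$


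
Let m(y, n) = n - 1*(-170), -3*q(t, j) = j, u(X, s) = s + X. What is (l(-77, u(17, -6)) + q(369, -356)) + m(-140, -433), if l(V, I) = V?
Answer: -664/3 ≈ -221.33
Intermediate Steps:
u(X, s) = X + s
q(t, j) = -j/3
m(y, n) = 170 + n (m(y, n) = n + 170 = 170 + n)
(l(-77, u(17, -6)) + q(369, -356)) + m(-140, -433) = (-77 - 1/3*(-356)) + (170 - 433) = (-77 + 356/3) - 263 = 125/3 - 263 = -664/3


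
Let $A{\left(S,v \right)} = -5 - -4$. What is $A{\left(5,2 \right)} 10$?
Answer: $-10$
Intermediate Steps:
$A{\left(S,v \right)} = -1$ ($A{\left(S,v \right)} = -5 + 4 = -1$)
$A{\left(5,2 \right)} 10 = \left(-1\right) 10 = -10$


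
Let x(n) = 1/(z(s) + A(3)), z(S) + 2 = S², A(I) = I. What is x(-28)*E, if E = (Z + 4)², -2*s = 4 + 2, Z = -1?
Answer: 9/10 ≈ 0.90000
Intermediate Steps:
s = -3 (s = -(4 + 2)/2 = -½*6 = -3)
z(S) = -2 + S²
x(n) = ⅒ (x(n) = 1/((-2 + (-3)²) + 3) = 1/((-2 + 9) + 3) = 1/(7 + 3) = 1/10 = ⅒)
E = 9 (E = (-1 + 4)² = 3² = 9)
x(-28)*E = (⅒)*9 = 9/10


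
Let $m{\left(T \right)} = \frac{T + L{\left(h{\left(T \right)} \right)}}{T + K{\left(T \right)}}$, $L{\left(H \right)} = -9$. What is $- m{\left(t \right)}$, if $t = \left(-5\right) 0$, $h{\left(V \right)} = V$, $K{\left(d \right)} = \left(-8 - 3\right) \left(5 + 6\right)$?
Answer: $- \frac{9}{121} \approx -0.07438$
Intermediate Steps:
$K{\left(d \right)} = -121$ ($K{\left(d \right)} = \left(-11\right) 11 = -121$)
$t = 0$
$m{\left(T \right)} = \frac{-9 + T}{-121 + T}$ ($m{\left(T \right)} = \frac{T - 9}{T - 121} = \frac{-9 + T}{-121 + T}$)
$- m{\left(t \right)} = - \frac{-9 + 0}{-121 + 0} = - \frac{-9}{-121} = - \frac{\left(-1\right) \left(-9\right)}{121} = \left(-1\right) \frac{9}{121} = - \frac{9}{121}$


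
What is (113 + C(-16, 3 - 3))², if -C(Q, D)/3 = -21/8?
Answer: 935089/64 ≈ 14611.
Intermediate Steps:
C(Q, D) = 63/8 (C(Q, D) = -(-63)/8 = -3*(-21/8) = 63/8)
(113 + C(-16, 3 - 3))² = (113 + 63/8)² = (967/8)² = 935089/64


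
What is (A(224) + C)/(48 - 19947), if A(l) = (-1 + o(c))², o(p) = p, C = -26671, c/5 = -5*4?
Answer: 610/737 ≈ 0.82768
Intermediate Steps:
c = -100 (c = 5*(-5*4) = 5*(-20) = -100)
A(l) = 10201 (A(l) = (-1 - 100)² = (-101)² = 10201)
(A(224) + C)/(48 - 19947) = (10201 - 26671)/(48 - 19947) = -16470/(-19899) = -16470*(-1/19899) = 610/737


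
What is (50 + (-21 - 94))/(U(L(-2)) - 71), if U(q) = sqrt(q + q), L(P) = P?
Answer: 923/1009 + 26*I/1009 ≈ 0.91477 + 0.025768*I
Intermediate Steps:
U(q) = sqrt(2)*sqrt(q) (U(q) = sqrt(2*q) = sqrt(2)*sqrt(q))
(50 + (-21 - 94))/(U(L(-2)) - 71) = (50 + (-21 - 94))/(sqrt(2)*sqrt(-2) - 71) = (50 - 115)/(sqrt(2)*(I*sqrt(2)) - 71) = -65/(2*I - 71) = -65*(-71 - 2*I)/5045 = -13*(-71 - 2*I)/1009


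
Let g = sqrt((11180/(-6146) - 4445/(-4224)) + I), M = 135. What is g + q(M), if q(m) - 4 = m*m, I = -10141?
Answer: 18229 + 43*I*sqrt(14440082430774)/1622544 ≈ 18229.0 + 100.71*I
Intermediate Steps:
g = 43*I*sqrt(14440082430774)/1622544 (g = sqrt((11180/(-6146) - 4445/(-4224)) - 10141) = sqrt((11180*(-1/6146) - 4445*(-1/4224)) - 10141) = sqrt((-5590/3073 + 4445/4224) - 10141) = sqrt(-9952675/12980352 - 10141) = sqrt(-131643702307/12980352) = 43*I*sqrt(14440082430774)/1622544 ≈ 100.71*I)
q(m) = 4 + m**2 (q(m) = 4 + m*m = 4 + m**2)
g + q(M) = 43*I*sqrt(14440082430774)/1622544 + (4 + 135**2) = 43*I*sqrt(14440082430774)/1622544 + (4 + 18225) = 43*I*sqrt(14440082430774)/1622544 + 18229 = 18229 + 43*I*sqrt(14440082430774)/1622544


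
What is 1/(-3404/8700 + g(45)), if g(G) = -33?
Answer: -2175/72626 ≈ -0.029948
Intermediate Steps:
1/(-3404/8700 + g(45)) = 1/(-3404/8700 - 33) = 1/(-3404*1/8700 - 33) = 1/(-851/2175 - 33) = 1/(-72626/2175) = -2175/72626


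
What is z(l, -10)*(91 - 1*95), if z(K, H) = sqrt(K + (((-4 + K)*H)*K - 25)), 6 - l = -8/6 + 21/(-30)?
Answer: -16*I*sqrt(4795)/15 ≈ -73.862*I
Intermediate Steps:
l = 241/30 (l = 6 - (-8/6 + 21/(-30)) = 6 - (-8*1/6 + 21*(-1/30)) = 6 - (-4/3 - 7/10) = 6 - 1*(-61/30) = 6 + 61/30 = 241/30 ≈ 8.0333)
z(K, H) = sqrt(-25 + K + H*K*(-4 + K)) (z(K, H) = sqrt(K + ((H*(-4 + K))*K - 25)) = sqrt(K + (H*K*(-4 + K) - 25)) = sqrt(K + (-25 + H*K*(-4 + K))) = sqrt(-25 + K + H*K*(-4 + K)))
z(l, -10)*(91 - 1*95) = sqrt(-25 + 241/30 - 10*(241/30)**2 - 4*(-10)*241/30)*(91 - 1*95) = sqrt(-25 + 241/30 - 10*58081/900 + 964/3)*(91 - 95) = sqrt(-25 + 241/30 - 58081/90 + 964/3)*(-4) = sqrt(-15344/45)*(-4) = (4*I*sqrt(4795)/15)*(-4) = -16*I*sqrt(4795)/15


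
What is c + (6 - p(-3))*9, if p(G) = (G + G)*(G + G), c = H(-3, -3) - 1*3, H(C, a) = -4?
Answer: -277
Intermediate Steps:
c = -7 (c = -4 - 1*3 = -4 - 3 = -7)
p(G) = 4*G² (p(G) = (2*G)*(2*G) = 4*G²)
c + (6 - p(-3))*9 = -7 + (6 - 4*(-3)²)*9 = -7 + (6 - 4*9)*9 = -7 + (6 - 1*36)*9 = -7 + (6 - 36)*9 = -7 - 30*9 = -7 - 270 = -277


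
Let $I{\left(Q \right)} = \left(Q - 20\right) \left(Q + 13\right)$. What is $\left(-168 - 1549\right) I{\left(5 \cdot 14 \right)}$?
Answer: $-7125550$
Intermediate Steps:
$I{\left(Q \right)} = \left(-20 + Q\right) \left(13 + Q\right)$
$\left(-168 - 1549\right) I{\left(5 \cdot 14 \right)} = \left(-168 - 1549\right) \left(-260 + \left(5 \cdot 14\right)^{2} - 7 \cdot 5 \cdot 14\right) = - 1717 \left(-260 + 70^{2} - 490\right) = - 1717 \left(-260 + 4900 - 490\right) = \left(-1717\right) 4150 = -7125550$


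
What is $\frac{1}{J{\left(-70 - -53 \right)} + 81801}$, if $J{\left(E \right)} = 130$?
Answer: $\frac{1}{81931} \approx 1.2205 \cdot 10^{-5}$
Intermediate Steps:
$\frac{1}{J{\left(-70 - -53 \right)} + 81801} = \frac{1}{130 + 81801} = \frac{1}{81931}$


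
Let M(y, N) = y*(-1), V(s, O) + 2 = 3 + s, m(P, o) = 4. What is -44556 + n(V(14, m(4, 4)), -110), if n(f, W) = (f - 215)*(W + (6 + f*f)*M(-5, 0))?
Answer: -253556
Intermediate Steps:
V(s, O) = 1 + s (V(s, O) = -2 + (3 + s) = 1 + s)
M(y, N) = -y
n(f, W) = (-215 + f)*(30 + W + 5*f**2) (n(f, W) = (f - 215)*(W + (6 + f*f)*(-1*(-5))) = (-215 + f)*(W + (6 + f**2)*5) = (-215 + f)*(W + (30 + 5*f**2)) = (-215 + f)*(30 + W + 5*f**2))
-44556 + n(V(14, m(4, 4)), -110) = -44556 + (-6450 - 1075*(1 + 14)**2 - 215*(-110) + 5*(1 + 14)**3 + 30*(1 + 14) - 110*(1 + 14)) = -44556 + (-6450 - 1075*15**2 + 23650 + 5*15**3 + 30*15 - 110*15) = -44556 + (-6450 - 1075*225 + 23650 + 5*3375 + 450 - 1650) = -44556 + (-6450 - 241875 + 23650 + 16875 + 450 - 1650) = -44556 - 209000 = -253556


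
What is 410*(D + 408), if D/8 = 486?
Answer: 1761360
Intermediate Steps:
D = 3888 (D = 8*486 = 3888)
410*(D + 408) = 410*(3888 + 408) = 410*4296 = 1761360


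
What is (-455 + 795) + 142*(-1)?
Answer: 198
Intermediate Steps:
(-455 + 795) + 142*(-1) = 340 - 142 = 198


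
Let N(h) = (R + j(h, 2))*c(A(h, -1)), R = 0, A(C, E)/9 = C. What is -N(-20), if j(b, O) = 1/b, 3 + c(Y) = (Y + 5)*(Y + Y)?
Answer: 62997/20 ≈ 3149.9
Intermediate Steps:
A(C, E) = 9*C
c(Y) = -3 + 2*Y*(5 + Y) (c(Y) = -3 + (Y + 5)*(Y + Y) = -3 + (5 + Y)*(2*Y) = -3 + 2*Y*(5 + Y))
N(h) = (-3 + 90*h + 162*h²)/h (N(h) = (0 + 1/h)*(-3 + 2*(9*h)² + 10*(9*h)) = (-3 + 2*(81*h²) + 90*h)/h = (-3 + 162*h² + 90*h)/h = (-3 + 90*h + 162*h²)/h)
-N(-20) = -(90 - 3/(-20) + 162*(-20)) = -(90 - 3*(-1/20) - 3240) = -(90 + 3/20 - 3240) = -1*(-62997/20) = 62997/20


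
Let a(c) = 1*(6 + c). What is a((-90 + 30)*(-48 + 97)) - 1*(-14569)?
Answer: 11635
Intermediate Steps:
a(c) = 6 + c
a((-90 + 30)*(-48 + 97)) - 1*(-14569) = (6 + (-90 + 30)*(-48 + 97)) - 1*(-14569) = (6 - 60*49) + 14569 = (6 - 2940) + 14569 = -2934 + 14569 = 11635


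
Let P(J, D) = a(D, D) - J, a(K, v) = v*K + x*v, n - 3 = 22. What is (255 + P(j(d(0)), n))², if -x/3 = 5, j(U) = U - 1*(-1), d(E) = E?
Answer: 254016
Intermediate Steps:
n = 25 (n = 3 + 22 = 25)
j(U) = 1 + U (j(U) = U + 1 = 1 + U)
x = -15 (x = -3*5 = -15)
a(K, v) = -15*v + K*v (a(K, v) = v*K - 15*v = K*v - 15*v = -15*v + K*v)
P(J, D) = -J + D*(-15 + D) (P(J, D) = D*(-15 + D) - J = -J + D*(-15 + D))
(255 + P(j(d(0)), n))² = (255 + (-(1 + 0) + 25*(-15 + 25)))² = (255 + (-1*1 + 25*10))² = (255 + (-1 + 250))² = (255 + 249)² = 504² = 254016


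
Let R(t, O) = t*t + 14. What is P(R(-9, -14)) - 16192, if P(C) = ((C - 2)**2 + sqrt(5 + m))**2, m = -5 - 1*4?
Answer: 74789005 + 34596*I ≈ 7.4789e+7 + 34596.0*I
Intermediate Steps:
m = -9 (m = -5 - 4 = -9)
R(t, O) = 14 + t**2 (R(t, O) = t**2 + 14 = 14 + t**2)
P(C) = ((-2 + C)**2 + 2*I)**2 (P(C) = ((C - 2)**2 + sqrt(5 - 9))**2 = ((-2 + C)**2 + sqrt(-4))**2 = ((-2 + C)**2 + 2*I)**2)
P(R(-9, -14)) - 16192 = ((-2 + (14 + (-9)**2))**2 + 2*I)**2 - 16192 = ((-2 + (14 + 81))**2 + 2*I)**2 - 16192 = ((-2 + 95)**2 + 2*I)**2 - 16192 = (93**2 + 2*I)**2 - 16192 = (8649 + 2*I)**2 - 16192 = -16192 + (8649 + 2*I)**2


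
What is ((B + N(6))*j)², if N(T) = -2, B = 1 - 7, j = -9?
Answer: 5184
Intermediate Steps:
B = -6
((B + N(6))*j)² = ((-6 - 2)*(-9))² = (-8*(-9))² = 72² = 5184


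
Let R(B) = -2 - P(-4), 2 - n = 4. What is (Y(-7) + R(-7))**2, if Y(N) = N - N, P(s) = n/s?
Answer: 25/4 ≈ 6.2500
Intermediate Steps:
n = -2 (n = 2 - 1*4 = 2 - 4 = -2)
P(s) = -2/s
Y(N) = 0
R(B) = -5/2 (R(B) = -2 - (-2)/(-4) = -2 - (-2)*(-1)/4 = -2 - 1*1/2 = -2 - 1/2 = -5/2)
(Y(-7) + R(-7))**2 = (0 - 5/2)**2 = (-5/2)**2 = 25/4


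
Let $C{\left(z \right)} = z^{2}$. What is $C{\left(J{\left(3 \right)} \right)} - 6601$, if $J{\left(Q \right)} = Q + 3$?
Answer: $-6565$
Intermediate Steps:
$J{\left(Q \right)} = 3 + Q$
$C{\left(J{\left(3 \right)} \right)} - 6601 = \left(3 + 3\right)^{2} - 6601 = 6^{2} - 6601 = 36 - 6601 = -6565$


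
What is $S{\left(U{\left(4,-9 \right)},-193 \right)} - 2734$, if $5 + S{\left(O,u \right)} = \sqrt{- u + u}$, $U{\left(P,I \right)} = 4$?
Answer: $-2739$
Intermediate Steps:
$S{\left(O,u \right)} = -5$ ($S{\left(O,u \right)} = -5 + \sqrt{- u + u} = -5 + \sqrt{0} = -5 + 0 = -5$)
$S{\left(U{\left(4,-9 \right)},-193 \right)} - 2734 = -5 - 2734 = -2739$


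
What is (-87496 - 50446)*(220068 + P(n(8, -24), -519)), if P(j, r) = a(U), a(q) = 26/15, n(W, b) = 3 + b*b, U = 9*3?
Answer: -455352887332/15 ≈ -3.0357e+10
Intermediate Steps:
U = 27
n(W, b) = 3 + b**2
a(q) = 26/15 (a(q) = 26*(1/15) = 26/15)
P(j, r) = 26/15
(-87496 - 50446)*(220068 + P(n(8, -24), -519)) = (-87496 - 50446)*(220068 + 26/15) = -137942*3301046/15 = -455352887332/15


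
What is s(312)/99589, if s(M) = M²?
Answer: 97344/99589 ≈ 0.97746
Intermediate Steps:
s(312)/99589 = 312²/99589 = 97344*(1/99589) = 97344/99589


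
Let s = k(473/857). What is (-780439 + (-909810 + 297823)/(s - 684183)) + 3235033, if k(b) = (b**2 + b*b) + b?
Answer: 1233425754165636875/502496667348 ≈ 2.4546e+6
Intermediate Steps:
k(b) = b + 2*b**2 (k(b) = (b**2 + b**2) + b = 2*b**2 + b = b + 2*b**2)
s = 852819/734449 (s = (473/857)*(1 + 2*(473/857)) = (473*(1/857))*(1 + 2*(473*(1/857))) = 473*(1 + 2*(473/857))/857 = 473*(1 + 946/857)/857 = (473/857)*(1803/857) = 852819/734449 ≈ 1.1612)
(-780439 + (-909810 + 297823)/(s - 684183)) + 3235033 = (-780439 + (-909810 + 297823)/(852819/734449 - 684183)) + 3235033 = (-780439 - 611987/(-502496667348/734449)) + 3235033 = (-780439 - 611987*(-734449/502496667348)) + 3235033 = (-780439 + 449473240163/502496667348) + 3235033 = -392167547095165609/502496667348 + 3235033 = 1233425754165636875/502496667348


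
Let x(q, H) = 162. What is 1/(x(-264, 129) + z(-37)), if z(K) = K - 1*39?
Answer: 1/86 ≈ 0.011628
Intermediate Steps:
z(K) = -39 + K (z(K) = K - 39 = -39 + K)
1/(x(-264, 129) + z(-37)) = 1/(162 + (-39 - 37)) = 1/(162 - 76) = 1/86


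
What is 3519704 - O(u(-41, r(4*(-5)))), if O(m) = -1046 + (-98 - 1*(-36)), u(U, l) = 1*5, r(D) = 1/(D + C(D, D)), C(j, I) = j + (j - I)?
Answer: 3520812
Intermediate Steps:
C(j, I) = -I + 2*j
r(D) = 1/(2*D) (r(D) = 1/(D + (-D + 2*D)) = 1/(D + D) = 1/(2*D))
u(U, l) = 5
O(m) = -1108 (O(m) = -1046 + (-98 + 36) = -1046 - 62 = -1108)
3519704 - O(u(-41, r(4*(-5)))) = 3519704 - 1*(-1108) = 3519704 + 1108 = 3520812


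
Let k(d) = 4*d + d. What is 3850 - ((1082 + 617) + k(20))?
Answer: 2051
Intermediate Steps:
k(d) = 5*d
3850 - ((1082 + 617) + k(20)) = 3850 - ((1082 + 617) + 5*20) = 3850 - (1699 + 100) = 3850 - 1*1799 = 3850 - 1799 = 2051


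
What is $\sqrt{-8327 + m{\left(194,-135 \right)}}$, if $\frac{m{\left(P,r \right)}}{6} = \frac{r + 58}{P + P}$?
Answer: $\frac{i \sqrt{313439786}}{194} \approx 91.259 i$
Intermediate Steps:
$m{\left(P,r \right)} = \frac{3 \left(58 + r\right)}{P}$ ($m{\left(P,r \right)} = 6 \frac{r + 58}{P + P} = 6 \frac{58 + r}{2 P} = \frac{3 \left(58 + r\right)}{P}$)
$\sqrt{-8327 + m{\left(194,-135 \right)}} = \sqrt{-8327 + \frac{3 \left(58 - 135\right)}{194}} = \sqrt{-8327 + 3 \cdot \frac{1}{194} \left(-77\right)} = \sqrt{-8327 - \frac{231}{194}} = \sqrt{- \frac{1615669}{194}} = \frac{i \sqrt{313439786}}{194}$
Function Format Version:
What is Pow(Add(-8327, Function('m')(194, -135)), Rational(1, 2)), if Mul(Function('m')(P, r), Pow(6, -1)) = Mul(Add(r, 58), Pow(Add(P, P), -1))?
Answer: Mul(Rational(1, 194), I, Pow(313439786, Rational(1, 2))) ≈ Mul(91.259, I)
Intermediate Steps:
Function('m')(P, r) = Mul(3, Pow(P, -1), Add(58, r)) (Function('m')(P, r) = Mul(6, Mul(Add(r, 58), Pow(Add(P, P), -1))) = Mul(6, Mul(Add(58, r), Pow(Mul(2, P), -1))) = Mul(6, Mul(Add(58, r), Mul(Rational(1, 2), Pow(P, -1)))) = Mul(6, Mul(Rational(1, 2), Pow(P, -1), Add(58, r))) = Mul(3, Pow(P, -1), Add(58, r)))
Pow(Add(-8327, Function('m')(194, -135)), Rational(1, 2)) = Pow(Add(-8327, Mul(3, Pow(194, -1), Add(58, -135))), Rational(1, 2)) = Pow(Add(-8327, Mul(3, Rational(1, 194), -77)), Rational(1, 2)) = Pow(Add(-8327, Rational(-231, 194)), Rational(1, 2)) = Pow(Rational(-1615669, 194), Rational(1, 2)) = Mul(Rational(1, 194), I, Pow(313439786, Rational(1, 2)))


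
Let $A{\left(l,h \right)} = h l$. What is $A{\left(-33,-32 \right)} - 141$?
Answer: $915$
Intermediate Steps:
$A{\left(-33,-32 \right)} - 141 = \left(-32\right) \left(-33\right) - 141 = 1056 - 141 = 915$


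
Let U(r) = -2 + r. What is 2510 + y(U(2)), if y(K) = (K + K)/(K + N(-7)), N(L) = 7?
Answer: 2510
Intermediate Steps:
y(K) = 2*K/(7 + K) (y(K) = (K + K)/(K + 7) = (2*K)/(7 + K) = 2*K/(7 + K))
2510 + y(U(2)) = 2510 + 2*(-2 + 2)/(7 + (-2 + 2)) = 2510 + 2*0/(7 + 0) = 2510 + 2*0/7 = 2510 + 2*0*(⅐) = 2510 + 0 = 2510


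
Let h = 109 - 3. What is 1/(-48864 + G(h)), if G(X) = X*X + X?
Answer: -1/37522 ≈ -2.6651e-5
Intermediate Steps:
h = 106
G(X) = X + X² (G(X) = X² + X = X + X²)
1/(-48864 + G(h)) = 1/(-48864 + 106*(1 + 106)) = 1/(-48864 + 106*107) = 1/(-48864 + 11342) = 1/(-37522) = -1/37522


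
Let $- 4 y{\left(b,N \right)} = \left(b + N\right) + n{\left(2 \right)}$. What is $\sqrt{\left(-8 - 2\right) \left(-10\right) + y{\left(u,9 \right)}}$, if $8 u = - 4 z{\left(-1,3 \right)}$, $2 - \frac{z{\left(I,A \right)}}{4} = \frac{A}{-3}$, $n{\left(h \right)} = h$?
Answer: $\frac{\sqrt{395}}{2} \approx 9.9373$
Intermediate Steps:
$z{\left(I,A \right)} = 8 + \frac{4 A}{3}$ ($z{\left(I,A \right)} = 8 - 4 \frac{A}{-3} = 8 - 4 A \left(- \frac{1}{3}\right) = 8 - 4 \left(- \frac{A}{3}\right) = 8 + \frac{4 A}{3}$)
$u = -6$ ($u = \frac{\left(-4\right) \left(8 + \frac{4}{3} \cdot 3\right)}{8} = \frac{\left(-4\right) \left(8 + 4\right)}{8} = \frac{\left(-4\right) 12}{8} = \frac{1}{8} \left(-48\right) = -6$)
$y{\left(b,N \right)} = - \frac{1}{2} - \frac{N}{4} - \frac{b}{4}$ ($y{\left(b,N \right)} = - \frac{\left(b + N\right) + 2}{4} = - \frac{\left(N + b\right) + 2}{4} = - \frac{2 + N + b}{4} = - \frac{1}{2} - \frac{N}{4} - \frac{b}{4}$)
$\sqrt{\left(-8 - 2\right) \left(-10\right) + y{\left(u,9 \right)}} = \sqrt{\left(-8 - 2\right) \left(-10\right) - \frac{5}{4}} = \sqrt{\left(-10\right) \left(-10\right) - \frac{5}{4}} = \sqrt{100 - \frac{5}{4}} = \sqrt{\frac{395}{4}} = \frac{\sqrt{395}}{2}$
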